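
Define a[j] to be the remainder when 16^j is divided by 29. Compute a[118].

a[1] = 16, a[2] = 24, a[3] = 7, a[4] = 25, a[5] = 23, a[6] = 20, a[7] = 1, a[8] = 16.
The sequence repeats with period 7.
So a[118] = a[1 + ((118-1) mod 7)] = a[6] = 20.

20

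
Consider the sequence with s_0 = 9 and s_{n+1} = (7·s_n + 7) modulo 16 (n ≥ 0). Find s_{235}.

Listing terms: s_0 = 9; s_1 = 6; s_2 = 1; s_3 = 14; s_4 = 9.
Since s_4 = s_0 = 9, the sequence is periodic with period 4.
(235 - 0) mod 4 = 3, so s_{235} = s_3 = 14.

14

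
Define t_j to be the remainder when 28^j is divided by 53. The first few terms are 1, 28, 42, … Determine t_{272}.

36

Listing terms: t_0 = 1,  t_1 = 28,  t_2 = 42,  t_3 = 10,  t_4 = 15,  t_5 = 49,  t_6 = 47,  t_7 = 44,  t_8 = 13,  t_9 = 46,  t_{10} = 16,  t_{11} = 24,  t_{12} = 36,  t_{13} = 1.
Since t_{13} = t_0 = 1, the sequence is periodic with period 13.
So t_{272} = t_{0 + ((272-0) mod 13)} = t_{12} = 36.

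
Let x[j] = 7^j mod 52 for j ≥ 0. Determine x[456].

1

x[0] = 1, x[1] = 7, x[2] = 49, x[3] = 31, x[4] = 9, x[5] = 11, x[6] = 25, x[7] = 19, x[8] = 29, x[9] = 47, x[10] = 17, x[11] = 15, x[12] = 1.
Since x[12] = x[0] = 1, the sequence is periodic with period 12.
(456 - 0) mod 12 = 0, so x[456] = x[0] = 1.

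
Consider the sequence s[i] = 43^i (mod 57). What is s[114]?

Computing terms: s[1] = 43, s[2] = 25, s[3] = 49, s[4] = 55, s[5] = 28, s[6] = 7, s[7] = 16, s[8] = 4, s[9] = 1, s[10] = 43.
Since s[10] = s[1] = 43, the sequence is periodic with period 9.
(114 - 1) mod 9 = 5, so s[114] = s[6] = 7.

7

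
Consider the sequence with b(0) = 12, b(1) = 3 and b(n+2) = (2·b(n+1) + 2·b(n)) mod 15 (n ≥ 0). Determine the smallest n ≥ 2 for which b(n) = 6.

Computing terms: b(0) = 12, b(1) = 3, b(2) = 0, b(3) = 6, b(4) = 12, b(5) = 6, b(6) = 6, b(7) = 9, b(8) = 0, b(9) = 3, b(10) = 6, b(11) = 3, b(12) = 3, b(13) = 12, b(14) = 0, b(15) = 9, b(16) = 3, b(17) = 9, b(18) = 9, b(19) = 6, b(20) = 0, b(21) = 12, b(22) = 9, b(23) = 12, b(24) = 12, b(25) = 3.
The sequence repeats with period 24.
The value 6 first appears (with n ≥ 2) at b(3).

3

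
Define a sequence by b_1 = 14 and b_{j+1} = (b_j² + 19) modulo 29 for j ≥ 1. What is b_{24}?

b_1 = 14, b_2 = 12, b_3 = 18, b_4 = 24, b_5 = 15, b_6 = 12.
Since b_6 = b_2 = 12, the sequence is eventually periodic: after a pre-period of length 1 it cycles with period 4.
For j ≥ 2, b_j depends only on (j - 2) mod 4. (24 - 2) mod 4 = 2, so b_{24} = b_4 = 24.

24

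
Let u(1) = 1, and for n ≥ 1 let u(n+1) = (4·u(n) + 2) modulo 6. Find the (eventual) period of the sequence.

3

Computing terms: u(1) = 1,  u(2) = 0,  u(3) = 2,  u(4) = 4,  u(5) = 0.
Since u(5) = u(2) = 0, the sequence is eventually periodic: after a pre-period of length 1 it cycles with period 3.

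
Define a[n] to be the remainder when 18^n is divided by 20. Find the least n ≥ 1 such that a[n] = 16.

4

We have a[0] = 1; a[1] = 18; a[2] = 4; a[3] = 12; a[4] = 16; a[5] = 8; a[6] = 4.
Since a[6] = a[2] = 4, the sequence is eventually periodic: after a pre-period of length 2 it cycles with period 4.
The value 16 first appears (with n ≥ 1) at a[4].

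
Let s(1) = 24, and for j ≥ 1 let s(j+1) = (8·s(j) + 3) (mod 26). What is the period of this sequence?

We have s(1) = 24; s(2) = 13; s(3) = 3; s(4) = 1; s(5) = 11; s(6) = 13.
Since s(6) = s(2) = 13, the sequence is eventually periodic: after a pre-period of length 1 it cycles with period 4.

4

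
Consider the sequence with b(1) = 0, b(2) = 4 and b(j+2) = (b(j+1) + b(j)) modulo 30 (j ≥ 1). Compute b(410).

b(1) = 0, b(2) = 4, b(3) = 4, b(4) = 8, b(5) = 12, b(6) = 20, b(7) = 2, b(8) = 22, b(9) = 24, b(10) = 16, b(11) = 10, b(12) = 26, b(13) = 6, b(14) = 2, b(15) = 8, b(16) = 10, b(17) = 18, b(18) = 28, b(19) = 16, b(20) = 14, b(21) = 0, b(22) = 14, b(23) = 14, b(24) = 28, b(25) = 12, b(26) = 10, b(27) = 22, b(28) = 2, b(29) = 24, b(30) = 26, b(31) = 20, b(32) = 16, b(33) = 6, b(34) = 22, b(35) = 28, b(36) = 20, b(37) = 18, b(38) = 8, b(39) = 26, b(40) = 4, b(41) = 0, b(42) = 4.
Since (b(41), b(42)) = (b(1), b(2)) = (0, 4) (two consecutive terms determine the rest), the sequence is periodic with period 40.
(410 - 1) mod 40 = 9, so b(410) = b(10) = 16.

16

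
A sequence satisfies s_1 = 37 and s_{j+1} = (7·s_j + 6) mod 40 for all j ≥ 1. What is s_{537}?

Computing terms: s_1 = 37, s_2 = 25, s_3 = 21, s_4 = 33, s_5 = 37.
Since s_5 = s_1 = 37, the sequence is periodic with period 4.
(537 - 1) mod 4 = 0, so s_{537} = s_1 = 37.

37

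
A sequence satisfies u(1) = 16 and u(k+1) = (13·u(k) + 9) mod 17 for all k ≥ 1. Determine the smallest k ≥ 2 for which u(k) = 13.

2

Computing terms: u(1) = 16; u(2) = 13; u(3) = 8; u(4) = 11; u(5) = 16.
Since u(5) = u(1) = 16, the sequence is periodic with period 4.
The value 13 first appears (with k ≥ 2) at u(2).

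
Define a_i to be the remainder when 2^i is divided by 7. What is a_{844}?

2

a_0 = 1; a_1 = 2; a_2 = 4; a_3 = 1.
Since a_3 = a_0 = 1, the sequence is periodic with period 3.
So a_{844} = a_{0 + ((844-0) mod 3)} = a_1 = 2.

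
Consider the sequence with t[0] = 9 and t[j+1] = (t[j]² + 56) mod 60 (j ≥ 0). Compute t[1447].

Computing terms: t[0] = 9; t[1] = 17; t[2] = 45; t[3] = 41; t[4] = 57; t[5] = 5; t[6] = 21; t[7] = 17.
Since t[7] = t[1] = 17, the sequence is eventually periodic: after a pre-period of length 1 it cycles with period 6.
For j ≥ 1, t[j] depends only on (j - 1) mod 6. (1447 - 1) mod 6 = 0, so t[1447] = t[1] = 17.

17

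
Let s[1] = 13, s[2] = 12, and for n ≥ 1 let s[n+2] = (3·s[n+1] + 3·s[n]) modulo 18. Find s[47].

0

s[1] = 13,  s[2] = 12,  s[3] = 3,  s[4] = 9,  s[5] = 0,  s[6] = 9,  s[7] = 9,  s[8] = 0.
Since (s[7], s[8]) = (s[4], s[5]) = (9, 0) (two consecutive terms determine the rest), the sequence is eventually periodic: after a pre-period of length 3 it cycles with period 3.
For n ≥ 4, s[n] depends only on (n - 4) mod 3. (47 - 4) mod 3 = 1, so s[47] = s[5] = 0.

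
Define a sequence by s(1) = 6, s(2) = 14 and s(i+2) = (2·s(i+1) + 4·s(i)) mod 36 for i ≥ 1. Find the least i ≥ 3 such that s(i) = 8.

8

s(1) = 6,  s(2) = 14,  s(3) = 16,  s(4) = 16,  s(5) = 24,  s(6) = 4,  s(7) = 32,  s(8) = 8,  s(9) = 0,  s(10) = 32,  s(11) = 28,  s(12) = 4,  s(13) = 12,  s(14) = 4,  s(15) = 20,  s(16) = 20,  s(17) = 12,  s(18) = 32,  s(19) = 4,  s(20) = 28,  s(21) = 0,  s(22) = 4,  s(23) = 8,  s(24) = 32,  s(25) = 24,  s(26) = 32,  s(27) = 16,  s(28) = 16.
Since (s(27), s(28)) = (s(3), s(4)) = (16, 16) (two consecutive terms determine the rest), the sequence is eventually periodic: after a pre-period of length 2 it cycles with period 24.
The value 8 first appears (with i ≥ 3) at s(8).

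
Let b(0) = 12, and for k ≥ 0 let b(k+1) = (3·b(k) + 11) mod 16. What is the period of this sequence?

8

We have b(0) = 12,  b(1) = 15,  b(2) = 8,  b(3) = 3,  b(4) = 4,  b(5) = 7,  b(6) = 0,  b(7) = 11,  b(8) = 12.
The sequence repeats with period 8.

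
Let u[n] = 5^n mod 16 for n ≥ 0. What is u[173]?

Computing terms: u[0] = 1; u[1] = 5; u[2] = 9; u[3] = 13; u[4] = 1.
The sequence repeats with period 4.
So u[173] = u[0 + ((173-0) mod 4)] = u[1] = 5.

5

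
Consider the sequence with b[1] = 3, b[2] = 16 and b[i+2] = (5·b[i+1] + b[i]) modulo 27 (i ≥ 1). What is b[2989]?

Computing terms: b[1] = 3, b[2] = 16, b[3] = 2, b[4] = 26, b[5] = 24, b[6] = 11, b[7] = 25, b[8] = 1, b[9] = 3, b[10] = 16.
Since (b[9], b[10]) = (b[1], b[2]) = (3, 16) (two consecutive terms determine the rest), the sequence is periodic with period 8.
(2989 - 1) mod 8 = 4, so b[2989] = b[5] = 24.

24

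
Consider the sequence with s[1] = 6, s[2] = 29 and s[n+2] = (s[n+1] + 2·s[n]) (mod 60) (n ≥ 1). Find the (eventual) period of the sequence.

6

s[1] = 6; s[2] = 29; s[3] = 41; s[4] = 39; s[5] = 1; s[6] = 19; s[7] = 21; s[8] = 59; s[9] = 41; s[10] = 39.
Since (s[9], s[10]) = (s[3], s[4]) = (41, 39) (two consecutive terms determine the rest), the sequence is eventually periodic: after a pre-period of length 2 it cycles with period 6.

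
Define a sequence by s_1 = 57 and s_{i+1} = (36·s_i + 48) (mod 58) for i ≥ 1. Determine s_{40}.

s_1 = 57,  s_2 = 12,  s_3 = 16,  s_4 = 44,  s_5 = 8,  s_6 = 46,  s_7 = 22,  s_8 = 28,  s_9 = 12.
Since s_9 = s_2 = 12, the sequence is eventually periodic: after a pre-period of length 1 it cycles with period 7.
For i ≥ 2, s_i depends only on (i - 2) mod 7. (40 - 2) mod 7 = 3, so s_{40} = s_5 = 8.

8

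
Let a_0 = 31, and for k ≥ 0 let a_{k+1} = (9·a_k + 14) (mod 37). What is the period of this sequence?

9

Listing terms: a_0 = 31; a_1 = 34; a_2 = 24; a_3 = 8; a_4 = 12; a_5 = 11; a_6 = 2; a_7 = 32; a_8 = 6; a_9 = 31.
Since a_9 = a_0 = 31, the sequence is periodic with period 9.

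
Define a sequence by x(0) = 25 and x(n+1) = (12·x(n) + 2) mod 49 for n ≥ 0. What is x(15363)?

44

Listing terms: x(0) = 25; x(1) = 8; x(2) = 0; x(3) = 2; x(4) = 26; x(5) = 20; x(6) = 46; x(7) = 15; x(8) = 35; x(9) = 30; x(10) = 19; x(11) = 34; x(12) = 18; x(13) = 22; x(14) = 21; x(15) = 9; x(16) = 12; x(17) = 48; x(18) = 39; x(19) = 29; x(20) = 7; x(21) = 37; x(22) = 5; x(23) = 13; x(24) = 11; x(25) = 36; x(26) = 42; x(27) = 16; x(28) = 47; x(29) = 27; x(30) = 32; x(31) = 43; x(32) = 28; x(33) = 44; x(34) = 40; x(35) = 41; x(36) = 4; x(37) = 1; x(38) = 14; x(39) = 23; x(40) = 33; x(41) = 6; x(42) = 25.
The sequence repeats with period 42.
So x(15363) = x(0 + ((15363-0) mod 42)) = x(33) = 44.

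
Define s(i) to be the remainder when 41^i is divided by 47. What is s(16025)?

s(1) = 41; s(2) = 36; s(3) = 19; s(4) = 27; s(5) = 26; s(6) = 32; s(7) = 43; s(8) = 24; s(9) = 44; s(10) = 18; s(11) = 33; s(12) = 37; s(13) = 13; s(14) = 16; s(15) = 45; s(16) = 12; s(17) = 22; s(18) = 9; s(19) = 40; s(20) = 42; s(21) = 30; s(22) = 8; s(23) = 46; s(24) = 6; s(25) = 11; s(26) = 28; s(27) = 20; s(28) = 21; s(29) = 15; s(30) = 4; s(31) = 23; s(32) = 3; s(33) = 29; s(34) = 14; s(35) = 10; s(36) = 34; s(37) = 31; s(38) = 2; s(39) = 35; s(40) = 25; s(41) = 38; s(42) = 7; s(43) = 5; s(44) = 17; s(45) = 39; s(46) = 1; s(47) = 41.
Since s(47) = s(1) = 41, the sequence is periodic with period 46.
So s(16025) = s(1 + ((16025-1) mod 46)) = s(17) = 22.

22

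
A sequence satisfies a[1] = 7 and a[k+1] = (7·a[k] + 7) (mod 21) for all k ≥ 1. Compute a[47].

14

Computing terms: a[1] = 7,  a[2] = 14,  a[3] = 0,  a[4] = 7.
Since a[4] = a[1] = 7, the sequence is periodic with period 3.
(47 - 1) mod 3 = 1, so a[47] = a[2] = 14.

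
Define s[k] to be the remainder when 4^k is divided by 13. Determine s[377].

Computing terms: s[0] = 1; s[1] = 4; s[2] = 3; s[3] = 12; s[4] = 9; s[5] = 10; s[6] = 1.
The sequence repeats with period 6.
So s[377] = s[0 + ((377-0) mod 6)] = s[5] = 10.

10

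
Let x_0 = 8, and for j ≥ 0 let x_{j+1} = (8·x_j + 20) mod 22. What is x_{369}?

x_0 = 8, x_1 = 18, x_2 = 10, x_3 = 12, x_4 = 6, x_5 = 2, x_6 = 14, x_7 = 0, x_8 = 20, x_9 = 4, x_{10} = 8.
Since x_{10} = x_0 = 8, the sequence is periodic with period 10.
So x_{369} = x_{0 + ((369-0) mod 10)} = x_9 = 4.

4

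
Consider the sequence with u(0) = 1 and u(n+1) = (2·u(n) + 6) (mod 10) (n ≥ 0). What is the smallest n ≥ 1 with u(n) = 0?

3

Listing terms: u(0) = 1; u(1) = 8; u(2) = 2; u(3) = 0; u(4) = 6; u(5) = 8.
Since u(5) = u(1) = 8, the sequence is eventually periodic: after a pre-period of length 1 it cycles with period 4.
The value 0 first appears (with n ≥ 1) at u(3).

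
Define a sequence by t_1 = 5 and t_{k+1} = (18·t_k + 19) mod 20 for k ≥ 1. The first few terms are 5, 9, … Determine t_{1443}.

Computing terms: t_1 = 5; t_2 = 9; t_3 = 1; t_4 = 17; t_5 = 5.
Since t_5 = t_1 = 5, the sequence is periodic with period 4.
(1443 - 1) mod 4 = 2, so t_{1443} = t_3 = 1.

1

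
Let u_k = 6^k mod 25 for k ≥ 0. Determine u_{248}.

16

Listing terms: u_0 = 1, u_1 = 6, u_2 = 11, u_3 = 16, u_4 = 21, u_5 = 1.
The sequence repeats with period 5.
So u_{248} = u_{0 + ((248-0) mod 5)} = u_3 = 16.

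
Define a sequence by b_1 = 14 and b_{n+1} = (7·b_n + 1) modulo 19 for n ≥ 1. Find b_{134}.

4

b_1 = 14, b_2 = 4, b_3 = 10, b_4 = 14.
The sequence repeats with period 3.
(134 - 1) mod 3 = 1, so b_{134} = b_2 = 4.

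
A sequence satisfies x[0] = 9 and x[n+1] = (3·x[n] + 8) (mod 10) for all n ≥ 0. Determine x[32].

We have x[0] = 9, x[1] = 5, x[2] = 3, x[3] = 7, x[4] = 9.
The sequence repeats with period 4.
(32 - 0) mod 4 = 0, so x[32] = x[0] = 9.

9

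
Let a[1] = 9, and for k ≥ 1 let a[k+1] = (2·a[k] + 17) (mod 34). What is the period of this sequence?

We have a[1] = 9, a[2] = 1, a[3] = 19, a[4] = 21, a[5] = 25, a[6] = 33, a[7] = 15, a[8] = 13, a[9] = 9.
Since a[9] = a[1] = 9, the sequence is periodic with period 8.

8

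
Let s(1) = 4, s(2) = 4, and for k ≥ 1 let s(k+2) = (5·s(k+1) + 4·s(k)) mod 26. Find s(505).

4

s(1) = 4, s(2) = 4, s(3) = 10, s(4) = 14, s(5) = 6, s(6) = 8, s(7) = 12, s(8) = 14, s(9) = 14, s(10) = 22, s(11) = 10, s(12) = 8, s(13) = 2, s(14) = 16, s(15) = 10, s(16) = 10, s(17) = 12, s(18) = 22, s(19) = 2, s(20) = 20, s(21) = 4, s(22) = 22, s(23) = 22, s(24) = 16, s(25) = 12, s(26) = 20, s(27) = 18, s(28) = 14, s(29) = 12, s(30) = 12, s(31) = 4, s(32) = 16, s(33) = 18, s(34) = 24, s(35) = 10, s(36) = 16, s(37) = 16, s(38) = 14, s(39) = 4, s(40) = 24, s(41) = 6, s(42) = 22, s(43) = 4, s(44) = 4.
Since (s(43), s(44)) = (s(1), s(2)) = (4, 4) (two consecutive terms determine the rest), the sequence is periodic with period 42.
(505 - 1) mod 42 = 0, so s(505) = s(1) = 4.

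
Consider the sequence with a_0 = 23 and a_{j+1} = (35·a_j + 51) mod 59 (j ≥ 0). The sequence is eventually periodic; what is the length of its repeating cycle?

29

Computing terms: a_0 = 23, a_1 = 30, a_2 = 39, a_3 = 0, a_4 = 51, a_5 = 7, a_6 = 1, a_7 = 27, a_8 = 52, a_9 = 42, a_{10} = 46, a_{11} = 9, a_{12} = 12, a_{13} = 58, a_{14} = 16, a_{15} = 21, a_{16} = 19, a_{17} = 8, a_{18} = 36, a_{19} = 13, a_{20} = 34, a_{21} = 2, a_{22} = 3, a_{23} = 38, a_{24} = 24, a_{25} = 6, a_{26} = 25, a_{27} = 41, a_{28} = 11, a_{29} = 23.
Since a_{29} = a_0 = 23, the sequence is periodic with period 29.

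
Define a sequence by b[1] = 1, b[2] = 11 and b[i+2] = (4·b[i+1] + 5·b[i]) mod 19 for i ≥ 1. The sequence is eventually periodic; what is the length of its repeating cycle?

We have b[1] = 1,  b[2] = 11,  b[3] = 11,  b[4] = 4,  b[5] = 14,  b[6] = 0,  b[7] = 13,  b[8] = 14,  b[9] = 7,  b[10] = 3,  b[11] = 9,  b[12] = 13,  b[13] = 2,  b[14] = 16,  b[15] = 17,  b[16] = 15,  b[17] = 12,  b[18] = 9,  b[19] = 1,  b[20] = 11.
The sequence repeats with period 18.

18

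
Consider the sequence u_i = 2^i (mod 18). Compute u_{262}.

16

Computing terms: u_0 = 1; u_1 = 2; u_2 = 4; u_3 = 8; u_4 = 16; u_5 = 14; u_6 = 10; u_7 = 2.
Since u_7 = u_1 = 2, the sequence is eventually periodic: after a pre-period of length 1 it cycles with period 6.
For i ≥ 1, u_i depends only on (i - 1) mod 6. (262 - 1) mod 6 = 3, so u_{262} = u_4 = 16.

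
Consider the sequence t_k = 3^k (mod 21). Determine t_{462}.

15

Listing terms: t_1 = 3; t_2 = 9; t_3 = 6; t_4 = 18; t_5 = 12; t_6 = 15; t_7 = 3.
Since t_7 = t_1 = 3, the sequence is periodic with period 6.
(462 - 1) mod 6 = 5, so t_{462} = t_6 = 15.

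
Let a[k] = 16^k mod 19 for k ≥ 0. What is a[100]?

16

a[0] = 1,  a[1] = 16,  a[2] = 9,  a[3] = 11,  a[4] = 5,  a[5] = 4,  a[6] = 7,  a[7] = 17,  a[8] = 6,  a[9] = 1.
Since a[9] = a[0] = 1, the sequence is periodic with period 9.
(100 - 0) mod 9 = 1, so a[100] = a[1] = 16.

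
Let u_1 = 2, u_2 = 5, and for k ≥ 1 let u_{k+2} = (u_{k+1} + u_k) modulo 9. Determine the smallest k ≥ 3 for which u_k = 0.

u_1 = 2, u_2 = 5, u_3 = 7, u_4 = 3, u_5 = 1, u_6 = 4, u_7 = 5, u_8 = 0, u_9 = 5, u_{10} = 5, u_{11} = 1, u_{12} = 6, u_{13} = 7, u_{14} = 4, u_{15} = 2, u_{16} = 6, u_{17} = 8, u_{18} = 5, u_{19} = 4, u_{20} = 0, u_{21} = 4, u_{22} = 4, u_{23} = 8, u_{24} = 3, u_{25} = 2, u_{26} = 5.
The sequence repeats with period 24.
The value 0 first appears (with k ≥ 3) at u_8.

8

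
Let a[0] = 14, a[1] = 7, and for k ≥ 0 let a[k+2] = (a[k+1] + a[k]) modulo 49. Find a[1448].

35

Computing terms: a[0] = 14,  a[1] = 7,  a[2] = 21,  a[3] = 28,  a[4] = 0,  a[5] = 28,  a[6] = 28,  a[7] = 7,  a[8] = 35,  a[9] = 42,  a[10] = 28,  a[11] = 21,  a[12] = 0,  a[13] = 21,  a[14] = 21,  a[15] = 42,  a[16] = 14,  a[17] = 7.
The sequence repeats with period 16.
So a[1448] = a[0 + ((1448-0) mod 16)] = a[8] = 35.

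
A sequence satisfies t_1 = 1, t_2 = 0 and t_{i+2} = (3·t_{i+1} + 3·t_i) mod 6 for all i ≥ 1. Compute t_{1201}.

We have t_1 = 1, t_2 = 0, t_3 = 3, t_4 = 3, t_5 = 0, t_6 = 3.
Since (t_5, t_6) = (t_2, t_3) = (0, 3) (two consecutive terms determine the rest), the sequence is eventually periodic: after a pre-period of length 1 it cycles with period 3.
For i ≥ 2, t_i depends only on (i - 2) mod 3. (1201 - 2) mod 3 = 2, so t_{1201} = t_4 = 3.

3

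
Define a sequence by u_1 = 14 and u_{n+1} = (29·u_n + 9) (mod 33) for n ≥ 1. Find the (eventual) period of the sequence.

10

u_1 = 14; u_2 = 19; u_3 = 32; u_4 = 13; u_5 = 23; u_6 = 16; u_7 = 11; u_8 = 31; u_9 = 17; u_{10} = 7; u_{11} = 14.
The sequence repeats with period 10.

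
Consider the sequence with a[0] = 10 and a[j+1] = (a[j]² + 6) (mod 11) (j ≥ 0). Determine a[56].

7

Listing terms: a[0] = 10,  a[1] = 7,  a[2] = 0,  a[3] = 6,  a[4] = 9,  a[5] = 10.
Since a[5] = a[0] = 10, the sequence is periodic with period 5.
So a[56] = a[0 + ((56-0) mod 5)] = a[1] = 7.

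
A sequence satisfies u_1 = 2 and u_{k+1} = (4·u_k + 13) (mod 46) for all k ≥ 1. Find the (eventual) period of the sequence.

11

Listing terms: u_1 = 2, u_2 = 21, u_3 = 5, u_4 = 33, u_5 = 7, u_6 = 41, u_7 = 39, u_8 = 31, u_9 = 45, u_{10} = 9, u_{11} = 3, u_{12} = 25, u_{13} = 21.
Since u_{13} = u_2 = 21, the sequence is eventually periodic: after a pre-period of length 1 it cycles with period 11.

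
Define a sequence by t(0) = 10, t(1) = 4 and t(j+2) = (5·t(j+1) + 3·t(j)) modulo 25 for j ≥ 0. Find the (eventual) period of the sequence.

t(0) = 10,  t(1) = 4,  t(2) = 0,  t(3) = 12,  t(4) = 10,  t(5) = 11,  t(6) = 10,  t(7) = 8,  t(8) = 20,  t(9) = 24,  t(10) = 5,  t(11) = 22,  t(12) = 0,  t(13) = 16,  t(14) = 5,  t(15) = 23,  t(16) = 5,  t(17) = 19,  t(18) = 10,  t(19) = 7,  t(20) = 15,  t(21) = 21,  t(22) = 0,  t(23) = 13,  t(24) = 15,  t(25) = 14,  t(26) = 15,  t(27) = 17,  t(28) = 5,  t(29) = 1,  t(30) = 20,  t(31) = 3,  t(32) = 0,  t(33) = 9,  t(34) = 20,  t(35) = 2,  t(36) = 20,  t(37) = 6,  t(38) = 15,  t(39) = 18,  t(40) = 10,  t(41) = 4.
The sequence repeats with period 40.

40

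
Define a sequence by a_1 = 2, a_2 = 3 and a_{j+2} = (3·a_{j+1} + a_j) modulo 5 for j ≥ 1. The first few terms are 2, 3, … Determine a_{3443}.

a_1 = 2,  a_2 = 3,  a_3 = 1,  a_4 = 1,  a_5 = 4,  a_6 = 3,  a_7 = 3,  a_8 = 2,  a_9 = 4,  a_{10} = 4,  a_{11} = 1,  a_{12} = 2,  a_{13} = 2,  a_{14} = 3.
Since (a_{13}, a_{14}) = (a_1, a_2) = (2, 3) (two consecutive terms determine the rest), the sequence is periodic with period 12.
(3443 - 1) mod 12 = 10, so a_{3443} = a_{11} = 1.

1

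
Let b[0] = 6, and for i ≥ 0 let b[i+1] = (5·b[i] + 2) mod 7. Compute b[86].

1

We have b[0] = 6, b[1] = 4, b[2] = 1, b[3] = 0, b[4] = 2, b[5] = 5, b[6] = 6.
The sequence repeats with period 6.
(86 - 0) mod 6 = 2, so b[86] = b[2] = 1.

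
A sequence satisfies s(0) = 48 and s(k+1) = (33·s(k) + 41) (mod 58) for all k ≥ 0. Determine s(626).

s(0) = 48; s(1) = 1; s(2) = 16; s(3) = 47; s(4) = 26; s(5) = 29; s(6) = 12; s(7) = 31; s(8) = 20; s(9) = 5; s(10) = 32; s(11) = 53; s(12) = 50; s(13) = 9; s(14) = 48.
The sequence repeats with period 14.
So s(626) = s(0 + ((626-0) mod 14)) = s(10) = 32.

32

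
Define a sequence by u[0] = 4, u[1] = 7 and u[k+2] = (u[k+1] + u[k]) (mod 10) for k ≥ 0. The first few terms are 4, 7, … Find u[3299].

u[0] = 4; u[1] = 7; u[2] = 1; u[3] = 8; u[4] = 9; u[5] = 7; u[6] = 6; u[7] = 3; u[8] = 9; u[9] = 2; u[10] = 1; u[11] = 3; u[12] = 4; u[13] = 7.
The sequence repeats with period 12.
(3299 - 0) mod 12 = 11, so u[3299] = u[11] = 3.

3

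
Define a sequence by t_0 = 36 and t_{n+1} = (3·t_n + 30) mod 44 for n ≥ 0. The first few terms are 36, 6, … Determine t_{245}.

We have t_0 = 36, t_1 = 6, t_2 = 4, t_3 = 42, t_4 = 24, t_5 = 14, t_6 = 28, t_7 = 26, t_8 = 20, t_9 = 2, t_{10} = 36.
The sequence repeats with period 10.
(245 - 0) mod 10 = 5, so t_{245} = t_5 = 14.

14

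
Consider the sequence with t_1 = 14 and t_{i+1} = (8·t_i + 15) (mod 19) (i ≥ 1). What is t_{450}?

7

t_1 = 14; t_2 = 13; t_3 = 5; t_4 = 17; t_5 = 18; t_6 = 7; t_7 = 14.
Since t_7 = t_1 = 14, the sequence is periodic with period 6.
So t_{450} = t_{1 + ((450-1) mod 6)} = t_6 = 7.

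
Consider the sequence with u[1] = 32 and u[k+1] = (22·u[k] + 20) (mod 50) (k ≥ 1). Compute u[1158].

Listing terms: u[1] = 32, u[2] = 24, u[3] = 48, u[4] = 26, u[5] = 42, u[6] = 44, u[7] = 38, u[8] = 6, u[9] = 2, u[10] = 14, u[11] = 28, u[12] = 36, u[13] = 12, u[14] = 34, u[15] = 18, u[16] = 16, u[17] = 22, u[18] = 4, u[19] = 8, u[20] = 46, u[21] = 32.
The sequence repeats with period 20.
(1158 - 1) mod 20 = 17, so u[1158] = u[18] = 4.

4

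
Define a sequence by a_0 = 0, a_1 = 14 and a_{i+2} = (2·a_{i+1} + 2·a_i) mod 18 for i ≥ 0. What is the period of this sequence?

We have a_0 = 0, a_1 = 14, a_2 = 10, a_3 = 12, a_4 = 8, a_5 = 4, a_6 = 6, a_7 = 2, a_8 = 16, a_9 = 0, a_{10} = 14.
The sequence repeats with period 9.

9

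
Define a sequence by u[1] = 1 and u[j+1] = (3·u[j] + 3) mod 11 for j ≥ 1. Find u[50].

3

Listing terms: u[1] = 1; u[2] = 6; u[3] = 10; u[4] = 0; u[5] = 3; u[6] = 1.
Since u[6] = u[1] = 1, the sequence is periodic with period 5.
(50 - 1) mod 5 = 4, so u[50] = u[5] = 3.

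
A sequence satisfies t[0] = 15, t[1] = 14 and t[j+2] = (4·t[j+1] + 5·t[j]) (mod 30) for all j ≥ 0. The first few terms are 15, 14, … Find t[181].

Listing terms: t[0] = 15,  t[1] = 14,  t[2] = 11,  t[3] = 24,  t[4] = 1,  t[5] = 4,  t[6] = 21,  t[7] = 14,  t[8] = 11.
Since (t[7], t[8]) = (t[1], t[2]) = (14, 11) (two consecutive terms determine the rest), the sequence is eventually periodic: after a pre-period of length 1 it cycles with period 6.
For j ≥ 1, t[j] depends only on (j - 1) mod 6. (181 - 1) mod 6 = 0, so t[181] = t[1] = 14.

14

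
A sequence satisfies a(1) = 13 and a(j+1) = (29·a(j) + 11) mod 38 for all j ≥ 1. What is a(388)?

12

Computing terms: a(1) = 13; a(2) = 8; a(3) = 15; a(4) = 28; a(5) = 25; a(6) = 14; a(7) = 37; a(8) = 20; a(9) = 21; a(10) = 12; a(11) = 17; a(12) = 10; a(13) = 35; a(14) = 0; a(15) = 11; a(16) = 26; a(17) = 5; a(18) = 4; a(19) = 13.
Since a(19) = a(1) = 13, the sequence is periodic with period 18.
(388 - 1) mod 18 = 9, so a(388) = a(10) = 12.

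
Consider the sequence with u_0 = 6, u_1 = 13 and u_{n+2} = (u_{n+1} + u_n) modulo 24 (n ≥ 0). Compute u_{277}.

5

Listing terms: u_0 = 6, u_1 = 13, u_2 = 19, u_3 = 8, u_4 = 3, u_5 = 11, u_6 = 14, u_7 = 1, u_8 = 15, u_9 = 16, u_{10} = 7, u_{11} = 23, u_{12} = 6, u_{13} = 5, u_{14} = 11, u_{15} = 16, u_{16} = 3, u_{17} = 19, u_{18} = 22, u_{19} = 17, u_{20} = 15, u_{21} = 8, u_{22} = 23, u_{23} = 7, u_{24} = 6, u_{25} = 13.
Since (u_{24}, u_{25}) = (u_0, u_1) = (6, 13) (two consecutive terms determine the rest), the sequence is periodic with period 24.
So u_{277} = u_{0 + ((277-0) mod 24)} = u_{13} = 5.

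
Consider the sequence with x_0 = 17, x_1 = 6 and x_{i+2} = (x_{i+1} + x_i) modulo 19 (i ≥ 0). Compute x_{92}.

Computing terms: x_0 = 17; x_1 = 6; x_2 = 4; x_3 = 10; x_4 = 14; x_5 = 5; x_6 = 0; x_7 = 5; x_8 = 5; x_9 = 10; x_{10} = 15; x_{11} = 6; x_{12} = 2; x_{13} = 8; x_{14} = 10; x_{15} = 18; x_{16} = 9; x_{17} = 8; x_{18} = 17; x_{19} = 6.
Since (x_{18}, x_{19}) = (x_0, x_1) = (17, 6) (two consecutive terms determine the rest), the sequence is periodic with period 18.
So x_{92} = x_{0 + ((92-0) mod 18)} = x_2 = 4.

4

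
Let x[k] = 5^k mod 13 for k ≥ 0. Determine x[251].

8

We have x[0] = 1; x[1] = 5; x[2] = 12; x[3] = 8; x[4] = 1.
The sequence repeats with period 4.
(251 - 0) mod 4 = 3, so x[251] = x[3] = 8.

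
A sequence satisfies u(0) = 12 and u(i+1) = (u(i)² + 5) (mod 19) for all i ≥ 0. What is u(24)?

u(0) = 12; u(1) = 16; u(2) = 14; u(3) = 11; u(4) = 12.
Since u(4) = u(0) = 12, the sequence is periodic with period 4.
So u(24) = u(0 + ((24-0) mod 4)) = u(0) = 12.

12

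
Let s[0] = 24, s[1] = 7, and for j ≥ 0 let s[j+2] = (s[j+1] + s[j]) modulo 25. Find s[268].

9

s[0] = 24,  s[1] = 7,  s[2] = 6,  s[3] = 13,  s[4] = 19,  s[5] = 7,  s[6] = 1,  s[7] = 8,  s[8] = 9,  s[9] = 17,  s[10] = 1,  s[11] = 18,  s[12] = 19,  s[13] = 12,  s[14] = 6,  s[15] = 18,  s[16] = 24,  s[17] = 17,  s[18] = 16,  s[19] = 8,  s[20] = 24,  s[21] = 7.
Since (s[20], s[21]) = (s[0], s[1]) = (24, 7) (two consecutive terms determine the rest), the sequence is periodic with period 20.
(268 - 0) mod 20 = 8, so s[268] = s[8] = 9.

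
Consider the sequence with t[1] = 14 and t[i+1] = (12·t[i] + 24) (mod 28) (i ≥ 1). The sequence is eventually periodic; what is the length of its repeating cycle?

6

Computing terms: t[1] = 14; t[2] = 24; t[3] = 4; t[4] = 16; t[5] = 20; t[6] = 12; t[7] = 0; t[8] = 24.
Since t[8] = t[2] = 24, the sequence is eventually periodic: after a pre-period of length 1 it cycles with period 6.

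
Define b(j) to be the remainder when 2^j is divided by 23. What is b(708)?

Computing terms: b(1) = 2,  b(2) = 4,  b(3) = 8,  b(4) = 16,  b(5) = 9,  b(6) = 18,  b(7) = 13,  b(8) = 3,  b(9) = 6,  b(10) = 12,  b(11) = 1,  b(12) = 2.
Since b(12) = b(1) = 2, the sequence is periodic with period 11.
(708 - 1) mod 11 = 3, so b(708) = b(4) = 16.

16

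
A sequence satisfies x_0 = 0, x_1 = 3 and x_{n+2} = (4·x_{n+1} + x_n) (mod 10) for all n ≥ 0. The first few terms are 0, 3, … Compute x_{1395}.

5

x_0 = 0,  x_1 = 3,  x_2 = 2,  x_3 = 1,  x_4 = 6,  x_5 = 5,  x_6 = 6,  x_7 = 9,  x_8 = 2,  x_9 = 7,  x_{10} = 0,  x_{11} = 7,  x_{12} = 8,  x_{13} = 9,  x_{14} = 4,  x_{15} = 5,  x_{16} = 4,  x_{17} = 1,  x_{18} = 8,  x_{19} = 3,  x_{20} = 0,  x_{21} = 3.
Since (x_{20}, x_{21}) = (x_0, x_1) = (0, 3) (two consecutive terms determine the rest), the sequence is periodic with period 20.
(1395 - 0) mod 20 = 15, so x_{1395} = x_{15} = 5.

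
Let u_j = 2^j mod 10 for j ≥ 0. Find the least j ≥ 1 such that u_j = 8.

We have u_0 = 1, u_1 = 2, u_2 = 4, u_3 = 8, u_4 = 6, u_5 = 2.
Since u_5 = u_1 = 2, the sequence is eventually periodic: after a pre-period of length 1 it cycles with period 4.
The value 8 first appears (with j ≥ 1) at u_3.

3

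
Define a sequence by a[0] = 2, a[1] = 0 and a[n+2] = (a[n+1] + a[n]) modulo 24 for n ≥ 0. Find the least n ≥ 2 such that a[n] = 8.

19

a[0] = 2; a[1] = 0; a[2] = 2; a[3] = 2; a[4] = 4; a[5] = 6; a[6] = 10; a[7] = 16; a[8] = 2; a[9] = 18; a[10] = 20; a[11] = 14; a[12] = 10; a[13] = 0; a[14] = 10; a[15] = 10; a[16] = 20; a[17] = 6; a[18] = 2; a[19] = 8; a[20] = 10; a[21] = 18; a[22] = 4; a[23] = 22; a[24] = 2; a[25] = 0.
Since (a[24], a[25]) = (a[0], a[1]) = (2, 0) (two consecutive terms determine the rest), the sequence is periodic with period 24.
The value 8 first appears (with n ≥ 2) at a[19].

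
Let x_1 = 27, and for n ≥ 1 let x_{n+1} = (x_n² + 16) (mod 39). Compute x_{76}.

Listing terms: x_1 = 27, x_2 = 4, x_3 = 32, x_4 = 26, x_5 = 29, x_6 = 38, x_7 = 17, x_8 = 32.
Since x_8 = x_3 = 32, the sequence is eventually periodic: after a pre-period of length 2 it cycles with period 5.
For n ≥ 3, x_n depends only on (n - 3) mod 5. (76 - 3) mod 5 = 3, so x_{76} = x_6 = 38.

38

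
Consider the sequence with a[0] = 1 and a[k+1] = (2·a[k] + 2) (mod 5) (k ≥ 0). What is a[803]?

2

Computing terms: a[0] = 1; a[1] = 4; a[2] = 0; a[3] = 2; a[4] = 1.
The sequence repeats with period 4.
So a[803] = a[0 + ((803-0) mod 4)] = a[3] = 2.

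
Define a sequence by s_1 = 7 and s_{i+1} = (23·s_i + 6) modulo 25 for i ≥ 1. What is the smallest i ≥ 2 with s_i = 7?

5

Computing terms: s_1 = 7; s_2 = 17; s_3 = 22; s_4 = 12; s_5 = 7.
Since s_5 = s_1 = 7, the sequence is periodic with period 4.
The value 7 next appears (with i ≥ 2) at s_5.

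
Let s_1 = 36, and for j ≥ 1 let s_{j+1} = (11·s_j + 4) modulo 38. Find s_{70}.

36

We have s_1 = 36,  s_2 = 20,  s_3 = 34,  s_4 = 36.
Since s_4 = s_1 = 36, the sequence is periodic with period 3.
(70 - 1) mod 3 = 0, so s_{70} = s_1 = 36.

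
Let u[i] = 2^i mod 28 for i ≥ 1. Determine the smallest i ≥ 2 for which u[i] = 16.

4

u[1] = 2,  u[2] = 4,  u[3] = 8,  u[4] = 16,  u[5] = 4.
Since u[5] = u[2] = 4, the sequence is eventually periodic: after a pre-period of length 1 it cycles with period 3.
The value 16 first appears (with i ≥ 2) at u[4].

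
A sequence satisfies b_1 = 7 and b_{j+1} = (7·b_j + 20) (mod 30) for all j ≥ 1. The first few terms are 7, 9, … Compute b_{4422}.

29

b_1 = 7, b_2 = 9, b_3 = 23, b_4 = 1, b_5 = 27, b_6 = 29, b_7 = 13, b_8 = 21, b_9 = 17, b_{10} = 19, b_{11} = 3, b_{12} = 11, b_{13} = 7.
Since b_{13} = b_1 = 7, the sequence is periodic with period 12.
(4422 - 1) mod 12 = 5, so b_{4422} = b_6 = 29.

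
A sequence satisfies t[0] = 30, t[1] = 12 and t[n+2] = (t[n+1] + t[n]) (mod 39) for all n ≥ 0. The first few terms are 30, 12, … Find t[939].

27

t[0] = 30,  t[1] = 12,  t[2] = 3,  t[3] = 15,  t[4] = 18,  t[5] = 33,  t[6] = 12,  t[7] = 6,  t[8] = 18,  t[9] = 24,  t[10] = 3,  t[11] = 27,  t[12] = 30,  t[13] = 18,  t[14] = 9,  t[15] = 27,  t[16] = 36,  t[17] = 24,  t[18] = 21,  t[19] = 6,  t[20] = 27,  t[21] = 33,  t[22] = 21,  t[23] = 15,  t[24] = 36,  t[25] = 12,  t[26] = 9,  t[27] = 21,  t[28] = 30,  t[29] = 12.
The sequence repeats with period 28.
So t[939] = t[0 + ((939-0) mod 28)] = t[15] = 27.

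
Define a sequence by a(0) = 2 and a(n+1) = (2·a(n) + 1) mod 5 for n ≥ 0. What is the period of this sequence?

4

Listing terms: a(0) = 2; a(1) = 0; a(2) = 1; a(3) = 3; a(4) = 2.
The sequence repeats with period 4.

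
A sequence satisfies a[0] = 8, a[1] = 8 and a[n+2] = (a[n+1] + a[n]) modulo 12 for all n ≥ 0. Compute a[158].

8

Computing terms: a[0] = 8, a[1] = 8, a[2] = 4, a[3] = 0, a[4] = 4, a[5] = 4, a[6] = 8, a[7] = 0, a[8] = 8, a[9] = 8.
Since (a[8], a[9]) = (a[0], a[1]) = (8, 8) (two consecutive terms determine the rest), the sequence is periodic with period 8.
(158 - 0) mod 8 = 6, so a[158] = a[6] = 8.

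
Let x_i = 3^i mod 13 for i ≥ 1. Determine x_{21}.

Computing terms: x_1 = 3; x_2 = 9; x_3 = 1; x_4 = 3.
Since x_4 = x_1 = 3, the sequence is periodic with period 3.
So x_{21} = x_{1 + ((21-1) mod 3)} = x_3 = 1.

1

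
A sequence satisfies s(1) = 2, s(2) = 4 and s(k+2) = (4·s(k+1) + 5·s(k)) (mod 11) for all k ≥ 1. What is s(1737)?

s(1) = 2, s(2) = 4, s(3) = 4, s(4) = 3, s(5) = 10, s(6) = 0, s(7) = 6, s(8) = 2, s(9) = 5, s(10) = 8, s(11) = 2, s(12) = 4.
The sequence repeats with period 10.
So s(1737) = s(1 + ((1737-1) mod 10)) = s(7) = 6.

6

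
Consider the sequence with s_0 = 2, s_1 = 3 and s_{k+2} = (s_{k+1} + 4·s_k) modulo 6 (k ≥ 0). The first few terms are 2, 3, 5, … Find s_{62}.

Listing terms: s_0 = 2,  s_1 = 3,  s_2 = 5,  s_3 = 5,  s_4 = 1,  s_5 = 3,  s_6 = 1,  s_7 = 1,  s_8 = 5,  s_9 = 3,  s_{10} = 5.
Since (s_9, s_{10}) = (s_1, s_2) = (3, 5) (two consecutive terms determine the rest), the sequence is eventually periodic: after a pre-period of length 1 it cycles with period 8.
For k ≥ 1, s_k depends only on (k - 1) mod 8. (62 - 1) mod 8 = 5, so s_{62} = s_6 = 1.

1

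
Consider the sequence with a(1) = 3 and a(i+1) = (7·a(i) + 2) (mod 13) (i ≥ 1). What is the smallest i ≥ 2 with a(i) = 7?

We have a(1) = 3,  a(2) = 10,  a(3) = 7,  a(4) = 12,  a(5) = 8,  a(6) = 6,  a(7) = 5,  a(8) = 11,  a(9) = 1,  a(10) = 9,  a(11) = 0,  a(12) = 2,  a(13) = 3.
The sequence repeats with period 12.
The value 7 first appears (with i ≥ 2) at a(3).

3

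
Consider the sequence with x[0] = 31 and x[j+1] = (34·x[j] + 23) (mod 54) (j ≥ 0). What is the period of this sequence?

We have x[0] = 31; x[1] = 51; x[2] = 29; x[3] = 37; x[4] = 39; x[5] = 53; x[6] = 43; x[7] = 27; x[8] = 23; x[9] = 49; x[10] = 15; x[11] = 47; x[12] = 1; x[13] = 3; x[14] = 17; x[15] = 7; x[16] = 45; x[17] = 41; x[18] = 13; x[19] = 33; x[20] = 11; x[21] = 19; x[22] = 21; x[23] = 35; x[24] = 25; x[25] = 9; x[26] = 5; x[27] = 31.
The sequence repeats with period 27.

27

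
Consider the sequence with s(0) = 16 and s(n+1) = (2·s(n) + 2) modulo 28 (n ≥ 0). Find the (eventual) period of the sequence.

3

We have s(0) = 16, s(1) = 6, s(2) = 14, s(3) = 2, s(4) = 6.
Since s(4) = s(1) = 6, the sequence is eventually periodic: after a pre-period of length 1 it cycles with period 3.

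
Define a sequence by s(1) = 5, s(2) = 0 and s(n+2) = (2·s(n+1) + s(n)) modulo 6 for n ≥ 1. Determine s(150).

Listing terms: s(1) = 5, s(2) = 0, s(3) = 5, s(4) = 4, s(5) = 1, s(6) = 0, s(7) = 1, s(8) = 2, s(9) = 5, s(10) = 0.
Since (s(9), s(10)) = (s(1), s(2)) = (5, 0) (two consecutive terms determine the rest), the sequence is periodic with period 8.
So s(150) = s(1 + ((150-1) mod 8)) = s(6) = 0.

0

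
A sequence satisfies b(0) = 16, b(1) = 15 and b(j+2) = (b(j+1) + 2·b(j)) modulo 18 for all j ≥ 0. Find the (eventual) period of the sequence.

18

Listing terms: b(0) = 16,  b(1) = 15,  b(2) = 11,  b(3) = 5,  b(4) = 9,  b(5) = 1,  b(6) = 1,  b(7) = 3,  b(8) = 5,  b(9) = 11,  b(10) = 3,  b(11) = 7,  b(12) = 13,  b(13) = 9,  b(14) = 17,  b(15) = 17,  b(16) = 15,  b(17) = 13,  b(18) = 7,  b(19) = 15,  b(20) = 11.
Since (b(19), b(20)) = (b(1), b(2)) = (15, 11) (two consecutive terms determine the rest), the sequence is eventually periodic: after a pre-period of length 1 it cycles with period 18.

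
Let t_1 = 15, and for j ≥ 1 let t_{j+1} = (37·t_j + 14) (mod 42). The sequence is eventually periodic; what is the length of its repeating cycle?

t_1 = 15, t_2 = 23, t_3 = 25, t_4 = 15.
The sequence repeats with period 3.

3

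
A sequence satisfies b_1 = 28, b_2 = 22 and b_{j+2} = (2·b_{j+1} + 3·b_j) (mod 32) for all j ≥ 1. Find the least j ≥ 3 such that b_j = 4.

5

Listing terms: b_1 = 28; b_2 = 22; b_3 = 0; b_4 = 2; b_5 = 4; b_6 = 14; b_7 = 8; b_8 = 26; b_9 = 12; b_{10} = 6; b_{11} = 16; b_{12} = 18; b_{13} = 20; b_{14} = 30; b_{15} = 24; b_{16} = 10; b_{17} = 28; b_{18} = 22.
Since (b_{17}, b_{18}) = (b_1, b_2) = (28, 22) (two consecutive terms determine the rest), the sequence is periodic with period 16.
The value 4 first appears (with j ≥ 3) at b_5.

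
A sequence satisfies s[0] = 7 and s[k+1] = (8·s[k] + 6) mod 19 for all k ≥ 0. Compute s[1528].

We have s[0] = 7, s[1] = 5, s[2] = 8, s[3] = 13, s[4] = 15, s[5] = 12, s[6] = 7.
Since s[6] = s[0] = 7, the sequence is periodic with period 6.
(1528 - 0) mod 6 = 4, so s[1528] = s[4] = 15.

15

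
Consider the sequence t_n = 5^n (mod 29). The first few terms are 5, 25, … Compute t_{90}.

23

We have t_1 = 5, t_2 = 25, t_3 = 9, t_4 = 16, t_5 = 22, t_6 = 23, t_7 = 28, t_8 = 24, t_9 = 4, t_{10} = 20, t_{11} = 13, t_{12} = 7, t_{13} = 6, t_{14} = 1, t_{15} = 5.
Since t_{15} = t_1 = 5, the sequence is periodic with period 14.
(90 - 1) mod 14 = 5, so t_{90} = t_6 = 23.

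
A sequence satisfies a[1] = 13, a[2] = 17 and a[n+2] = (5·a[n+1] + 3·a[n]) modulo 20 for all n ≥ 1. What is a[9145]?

Listing terms: a[1] = 13, a[2] = 17, a[3] = 4, a[4] = 11, a[5] = 7, a[6] = 8, a[7] = 1, a[8] = 9, a[9] = 8, a[10] = 7, a[11] = 19, a[12] = 16, a[13] = 17, a[14] = 13, a[15] = 16, a[16] = 19, a[17] = 3, a[18] = 12, a[19] = 9, a[20] = 1, a[21] = 12, a[22] = 3, a[23] = 11, a[24] = 4, a[25] = 13, a[26] = 17.
The sequence repeats with period 24.
(9145 - 1) mod 24 = 0, so a[9145] = a[1] = 13.

13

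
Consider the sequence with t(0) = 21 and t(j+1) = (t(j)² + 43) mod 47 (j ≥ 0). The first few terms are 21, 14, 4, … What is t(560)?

We have t(0) = 21, t(1) = 14, t(2) = 4, t(3) = 12, t(4) = 46, t(5) = 44, t(6) = 5, t(7) = 21.
Since t(7) = t(0) = 21, the sequence is periodic with period 7.
So t(560) = t(0 + ((560-0) mod 7)) = t(0) = 21.

21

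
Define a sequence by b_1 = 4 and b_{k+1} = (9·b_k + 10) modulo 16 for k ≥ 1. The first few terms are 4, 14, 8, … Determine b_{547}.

8

b_1 = 4, b_2 = 14, b_3 = 8, b_4 = 2, b_5 = 12, b_6 = 6, b_7 = 0, b_8 = 10, b_9 = 4.
The sequence repeats with period 8.
(547 - 1) mod 8 = 2, so b_{547} = b_3 = 8.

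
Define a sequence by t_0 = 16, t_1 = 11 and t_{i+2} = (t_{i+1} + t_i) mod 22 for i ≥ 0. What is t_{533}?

5

t_0 = 16, t_1 = 11, t_2 = 5, t_3 = 16, t_4 = 21, t_5 = 15, t_6 = 14, t_7 = 7, t_8 = 21, t_9 = 6, t_{10} = 5, t_{11} = 11, t_{12} = 16, t_{13} = 5, t_{14} = 21, t_{15} = 4, t_{16} = 3, t_{17} = 7, t_{18} = 10, t_{19} = 17, t_{20} = 5, t_{21} = 0, t_{22} = 5, t_{23} = 5, t_{24} = 10, t_{25} = 15, t_{26} = 3, t_{27} = 18, t_{28} = 21, t_{29} = 17, t_{30} = 16, t_{31} = 11.
Since (t_{30}, t_{31}) = (t_0, t_1) = (16, 11) (two consecutive terms determine the rest), the sequence is periodic with period 30.
So t_{533} = t_{0 + ((533-0) mod 30)} = t_{23} = 5.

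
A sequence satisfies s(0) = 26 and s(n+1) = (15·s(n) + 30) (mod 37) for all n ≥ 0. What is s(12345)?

s(0) = 26, s(1) = 13, s(2) = 3, s(3) = 1, s(4) = 8, s(5) = 2, s(6) = 23, s(7) = 5, s(8) = 31, s(9) = 14, s(10) = 18, s(11) = 4, s(12) = 16, s(13) = 11, s(14) = 10, s(15) = 32, s(16) = 29, s(17) = 21, s(18) = 12, s(19) = 25, s(20) = 35, s(21) = 0, s(22) = 30, s(23) = 36, s(24) = 15, s(25) = 33, s(26) = 7, s(27) = 24, s(28) = 20, s(29) = 34, s(30) = 22, s(31) = 27, s(32) = 28, s(33) = 6, s(34) = 9, s(35) = 17, s(36) = 26.
The sequence repeats with period 36.
(12345 - 0) mod 36 = 33, so s(12345) = s(33) = 6.

6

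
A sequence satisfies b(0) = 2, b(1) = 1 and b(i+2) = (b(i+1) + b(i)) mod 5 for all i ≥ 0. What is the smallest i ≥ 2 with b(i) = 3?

Computing terms: b(0) = 2,  b(1) = 1,  b(2) = 3,  b(3) = 4,  b(4) = 2,  b(5) = 1.
The sequence repeats with period 4.
The value 3 first appears (with i ≥ 2) at b(2).

2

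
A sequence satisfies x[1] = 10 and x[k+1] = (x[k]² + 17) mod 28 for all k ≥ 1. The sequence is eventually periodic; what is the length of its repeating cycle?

We have x[1] = 10,  x[2] = 5,  x[3] = 14,  x[4] = 17,  x[5] = 26,  x[6] = 21,  x[7] = 10.
The sequence repeats with period 6.

6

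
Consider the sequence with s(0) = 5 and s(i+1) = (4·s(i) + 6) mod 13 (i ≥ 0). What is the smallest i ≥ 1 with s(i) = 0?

1

s(0) = 5, s(1) = 0, s(2) = 6, s(3) = 4, s(4) = 9, s(5) = 3, s(6) = 5.
Since s(6) = s(0) = 5, the sequence is periodic with period 6.
The value 0 first appears (with i ≥ 1) at s(1).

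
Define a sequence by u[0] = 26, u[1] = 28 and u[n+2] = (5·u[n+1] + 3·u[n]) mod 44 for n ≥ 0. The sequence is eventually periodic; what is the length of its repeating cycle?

30

We have u[0] = 26; u[1] = 28; u[2] = 42; u[3] = 30; u[4] = 12; u[5] = 18; u[6] = 38; u[7] = 24; u[8] = 14; u[9] = 10; u[10] = 4; u[11] = 6; u[12] = 42; u[13] = 8; u[14] = 34; u[15] = 18; u[16] = 16; u[17] = 2; u[18] = 14; u[19] = 32; u[20] = 26; u[21] = 6; u[22] = 20; u[23] = 30; u[24] = 34; u[25] = 40; u[26] = 38; u[27] = 2; u[28] = 36; u[29] = 10; u[30] = 26; u[31] = 28.
Since (u[30], u[31]) = (u[0], u[1]) = (26, 28) (two consecutive terms determine the rest), the sequence is periodic with period 30.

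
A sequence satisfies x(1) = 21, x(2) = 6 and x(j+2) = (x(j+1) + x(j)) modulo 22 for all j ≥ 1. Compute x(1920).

7

Computing terms: x(1) = 21, x(2) = 6, x(3) = 5, x(4) = 11, x(5) = 16, x(6) = 5, x(7) = 21, x(8) = 4, x(9) = 3, x(10) = 7, x(11) = 10, x(12) = 17, x(13) = 5, x(14) = 0, x(15) = 5, x(16) = 5, x(17) = 10, x(18) = 15, x(19) = 3, x(20) = 18, x(21) = 21, x(22) = 17, x(23) = 16, x(24) = 11, x(25) = 5, x(26) = 16, x(27) = 21, x(28) = 15, x(29) = 14, x(30) = 7, x(31) = 21, x(32) = 6.
The sequence repeats with period 30.
So x(1920) = x(1 + ((1920-1) mod 30)) = x(30) = 7.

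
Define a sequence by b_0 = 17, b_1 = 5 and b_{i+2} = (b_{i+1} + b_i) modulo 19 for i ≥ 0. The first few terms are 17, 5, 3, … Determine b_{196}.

10

b_0 = 17; b_1 = 5; b_2 = 3; b_3 = 8; b_4 = 11; b_5 = 0; b_6 = 11; b_7 = 11; b_8 = 3; b_9 = 14; b_{10} = 17; b_{11} = 12; b_{12} = 10; b_{13} = 3; b_{14} = 13; b_{15} = 16; b_{16} = 10; b_{17} = 7; b_{18} = 17; b_{19} = 5.
The sequence repeats with period 18.
(196 - 0) mod 18 = 16, so b_{196} = b_{16} = 10.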